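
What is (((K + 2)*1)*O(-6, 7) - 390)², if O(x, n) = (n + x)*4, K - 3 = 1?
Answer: 133956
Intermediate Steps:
K = 4 (K = 3 + 1 = 4)
O(x, n) = 4*n + 4*x
(((K + 2)*1)*O(-6, 7) - 390)² = (((4 + 2)*1)*(4*7 + 4*(-6)) - 390)² = ((6*1)*(28 - 24) - 390)² = (6*4 - 390)² = (24 - 390)² = (-366)² = 133956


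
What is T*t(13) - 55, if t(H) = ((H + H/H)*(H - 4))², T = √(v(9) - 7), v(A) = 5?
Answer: -55 + 15876*I*√2 ≈ -55.0 + 22452.0*I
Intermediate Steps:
T = I*√2 (T = √(5 - 7) = √(-2) = I*√2 ≈ 1.4142*I)
t(H) = (1 + H)²*(-4 + H)² (t(H) = ((H + 1)*(-4 + H))² = ((1 + H)*(-4 + H))² = (1 + H)²*(-4 + H)²)
T*t(13) - 55 = (I*√2)*((1 + 13)²*(-4 + 13)²) - 55 = (I*√2)*(14²*9²) - 55 = (I*√2)*(196*81) - 55 = (I*√2)*15876 - 55 = 15876*I*√2 - 55 = -55 + 15876*I*√2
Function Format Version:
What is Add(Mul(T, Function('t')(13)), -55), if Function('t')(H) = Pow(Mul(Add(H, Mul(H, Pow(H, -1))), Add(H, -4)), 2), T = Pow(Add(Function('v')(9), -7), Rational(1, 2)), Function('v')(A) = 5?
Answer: Add(-55, Mul(15876, I, Pow(2, Rational(1, 2)))) ≈ Add(-55.000, Mul(22452., I))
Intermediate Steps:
T = Mul(I, Pow(2, Rational(1, 2))) (T = Pow(Add(5, -7), Rational(1, 2)) = Pow(-2, Rational(1, 2)) = Mul(I, Pow(2, Rational(1, 2))) ≈ Mul(1.4142, I))
Function('t')(H) = Mul(Pow(Add(1, H), 2), Pow(Add(-4, H), 2)) (Function('t')(H) = Pow(Mul(Add(H, 1), Add(-4, H)), 2) = Pow(Mul(Add(1, H), Add(-4, H)), 2) = Mul(Pow(Add(1, H), 2), Pow(Add(-4, H), 2)))
Add(Mul(T, Function('t')(13)), -55) = Add(Mul(Mul(I, Pow(2, Rational(1, 2))), Mul(Pow(Add(1, 13), 2), Pow(Add(-4, 13), 2))), -55) = Add(Mul(Mul(I, Pow(2, Rational(1, 2))), Mul(Pow(14, 2), Pow(9, 2))), -55) = Add(Mul(Mul(I, Pow(2, Rational(1, 2))), Mul(196, 81)), -55) = Add(Mul(Mul(I, Pow(2, Rational(1, 2))), 15876), -55) = Add(Mul(15876, I, Pow(2, Rational(1, 2))), -55) = Add(-55, Mul(15876, I, Pow(2, Rational(1, 2))))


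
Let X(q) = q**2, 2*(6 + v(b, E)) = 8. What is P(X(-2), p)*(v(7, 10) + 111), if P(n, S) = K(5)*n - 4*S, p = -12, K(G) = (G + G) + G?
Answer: 11772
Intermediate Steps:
v(b, E) = -2 (v(b, E) = -6 + (1/2)*8 = -6 + 4 = -2)
K(G) = 3*G (K(G) = 2*G + G = 3*G)
P(n, S) = -4*S + 15*n (P(n, S) = (3*5)*n - 4*S = 15*n - 4*S = -4*S + 15*n)
P(X(-2), p)*(v(7, 10) + 111) = (-4*(-12) + 15*(-2)**2)*(-2 + 111) = (48 + 15*4)*109 = (48 + 60)*109 = 108*109 = 11772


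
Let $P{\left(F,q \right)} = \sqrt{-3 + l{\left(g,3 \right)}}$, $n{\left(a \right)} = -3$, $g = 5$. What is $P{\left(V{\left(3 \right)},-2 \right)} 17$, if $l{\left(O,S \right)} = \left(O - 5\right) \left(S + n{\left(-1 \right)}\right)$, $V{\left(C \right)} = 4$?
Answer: $17 i \sqrt{3} \approx 29.445 i$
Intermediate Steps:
$l{\left(O,S \right)} = \left(-5 + O\right) \left(-3 + S\right)$ ($l{\left(O,S \right)} = \left(O - 5\right) \left(S - 3\right) = \left(-5 + O\right) \left(-3 + S\right)$)
$P{\left(F,q \right)} = i \sqrt{3}$ ($P{\left(F,q \right)} = \sqrt{-3 + \left(15 - 15 - 15 + 5 \cdot 3\right)} = \sqrt{-3 + \left(15 - 15 - 15 + 15\right)} = \sqrt{-3 + 0} = \sqrt{-3} = i \sqrt{3}$)
$P{\left(V{\left(3 \right)},-2 \right)} 17 = i \sqrt{3} \cdot 17 = 17 i \sqrt{3}$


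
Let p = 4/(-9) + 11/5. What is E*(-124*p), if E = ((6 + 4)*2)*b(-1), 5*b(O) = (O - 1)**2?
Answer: -156736/45 ≈ -3483.0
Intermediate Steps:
b(O) = (-1 + O)**2/5 (b(O) = (O - 1)**2/5 = (-1 + O)**2/5)
p = 79/45 (p = 4*(-1/9) + 11*(1/5) = -4/9 + 11/5 = 79/45 ≈ 1.7556)
E = 16 (E = ((6 + 4)*2)*((-1 - 1)**2/5) = (10*2)*((1/5)*(-2)**2) = 20*((1/5)*4) = 20*(4/5) = 16)
E*(-124*p) = 16*(-124*79/45) = 16*(-9796/45) = -156736/45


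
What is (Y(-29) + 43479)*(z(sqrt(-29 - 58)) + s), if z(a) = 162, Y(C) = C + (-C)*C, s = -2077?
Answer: -81596235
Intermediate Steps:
Y(C) = C - C**2
(Y(-29) + 43479)*(z(sqrt(-29 - 58)) + s) = (-29*(1 - 1*(-29)) + 43479)*(162 - 2077) = (-29*(1 + 29) + 43479)*(-1915) = (-29*30 + 43479)*(-1915) = (-870 + 43479)*(-1915) = 42609*(-1915) = -81596235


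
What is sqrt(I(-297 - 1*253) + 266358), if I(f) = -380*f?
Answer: sqrt(475358) ≈ 689.46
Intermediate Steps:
sqrt(I(-297 - 1*253) + 266358) = sqrt(-380*(-297 - 1*253) + 266358) = sqrt(-380*(-297 - 253) + 266358) = sqrt(-380*(-550) + 266358) = sqrt(209000 + 266358) = sqrt(475358)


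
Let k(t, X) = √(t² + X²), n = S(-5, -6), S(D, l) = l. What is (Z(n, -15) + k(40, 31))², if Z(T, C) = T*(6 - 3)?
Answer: (18 - √2561)² ≈ 1063.2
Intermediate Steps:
n = -6
Z(T, C) = 3*T (Z(T, C) = T*3 = 3*T)
k(t, X) = √(X² + t²)
(Z(n, -15) + k(40, 31))² = (3*(-6) + √(31² + 40²))² = (-18 + √(961 + 1600))² = (-18 + √2561)²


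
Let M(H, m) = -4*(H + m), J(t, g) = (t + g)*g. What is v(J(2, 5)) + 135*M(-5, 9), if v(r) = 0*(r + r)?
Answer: -2160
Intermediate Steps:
J(t, g) = g*(g + t) (J(t, g) = (g + t)*g = g*(g + t))
M(H, m) = -4*H - 4*m
v(r) = 0 (v(r) = 0*(2*r) = 0)
v(J(2, 5)) + 135*M(-5, 9) = 0 + 135*(-4*(-5) - 4*9) = 0 + 135*(20 - 36) = 0 + 135*(-16) = 0 - 2160 = -2160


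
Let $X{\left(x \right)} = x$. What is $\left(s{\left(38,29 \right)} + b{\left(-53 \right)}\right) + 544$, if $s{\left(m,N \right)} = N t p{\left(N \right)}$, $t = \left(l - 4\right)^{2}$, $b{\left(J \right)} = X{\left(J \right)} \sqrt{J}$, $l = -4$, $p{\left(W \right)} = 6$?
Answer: $11680 - 53 i \sqrt{53} \approx 11680.0 - 385.85 i$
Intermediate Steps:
$b{\left(J \right)} = J^{\frac{3}{2}}$ ($b{\left(J \right)} = J \sqrt{J} = J^{\frac{3}{2}}$)
$t = 64$ ($t = \left(-4 - 4\right)^{2} = \left(-8\right)^{2} = 64$)
$s{\left(m,N \right)} = 384 N$ ($s{\left(m,N \right)} = N 64 \cdot 6 = 64 N 6 = 384 N$)
$\left(s{\left(38,29 \right)} + b{\left(-53 \right)}\right) + 544 = \left(384 \cdot 29 + \left(-53\right)^{\frac{3}{2}}\right) + 544 = \left(11136 - 53 i \sqrt{53}\right) + 544 = 11680 - 53 i \sqrt{53}$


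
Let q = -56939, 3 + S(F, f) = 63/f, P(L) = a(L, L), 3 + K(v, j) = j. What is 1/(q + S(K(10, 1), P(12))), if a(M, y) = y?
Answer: -4/227747 ≈ -1.7563e-5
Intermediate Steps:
K(v, j) = -3 + j
P(L) = L
S(F, f) = -3 + 63/f
1/(q + S(K(10, 1), P(12))) = 1/(-56939 + (-3 + 63/12)) = 1/(-56939 + (-3 + 63*(1/12))) = 1/(-56939 + (-3 + 21/4)) = 1/(-56939 + 9/4) = 1/(-227747/4) = -4/227747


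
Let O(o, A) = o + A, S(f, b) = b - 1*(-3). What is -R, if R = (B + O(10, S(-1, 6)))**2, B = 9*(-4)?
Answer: -289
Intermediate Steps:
S(f, b) = 3 + b (S(f, b) = b + 3 = 3 + b)
B = -36
O(o, A) = A + o
R = 289 (R = (-36 + ((3 + 6) + 10))**2 = (-36 + (9 + 10))**2 = (-36 + 19)**2 = (-17)**2 = 289)
-R = -1*289 = -289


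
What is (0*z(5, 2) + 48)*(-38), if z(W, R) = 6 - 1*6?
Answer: -1824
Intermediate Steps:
z(W, R) = 0 (z(W, R) = 6 - 6 = 0)
(0*z(5, 2) + 48)*(-38) = (0*0 + 48)*(-38) = (0 + 48)*(-38) = 48*(-38) = -1824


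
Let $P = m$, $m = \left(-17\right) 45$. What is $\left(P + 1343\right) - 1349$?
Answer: $-771$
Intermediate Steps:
$m = -765$
$P = -765$
$\left(P + 1343\right) - 1349 = \left(-765 + 1343\right) - 1349 = 578 - 1349 = -771$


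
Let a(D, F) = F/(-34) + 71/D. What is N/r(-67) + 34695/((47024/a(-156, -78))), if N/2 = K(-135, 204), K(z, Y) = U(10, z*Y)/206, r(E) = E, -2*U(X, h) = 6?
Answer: 389358394653/286869159616 ≈ 1.3573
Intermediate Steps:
U(X, h) = -3 (U(X, h) = -½*6 = -3)
K(z, Y) = -3/206
a(D, F) = 71/D - F/34 (a(D, F) = F*(-1/34) + 71/D = -F/34 + 71/D = 71/D - F/34)
N = -3/103 (N = 2*(-3/206) = -3/103 ≈ -0.029126)
N/r(-67) + 34695/((47024/a(-156, -78))) = -3/103/(-67) + 34695/((47024/(71/(-156) - 1/34*(-78)))) = -3/103*(-1/67) + 34695/((47024/(71*(-1/156) + 39/17))) = 3/6901 + 34695/((47024/(-71/156 + 39/17))) = 3/6901 + 34695/((47024/(4877/2652))) = 3/6901 + 34695/((47024*(2652/4877))) = 3/6901 + 34695/(124707648/4877) = 3/6901 + 34695*(4877/124707648) = 3/6901 + 56402505/41569216 = 389358394653/286869159616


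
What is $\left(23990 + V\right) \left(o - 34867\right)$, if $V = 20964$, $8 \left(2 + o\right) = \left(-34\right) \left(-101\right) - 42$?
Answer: $-1548440530$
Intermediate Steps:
$o = 422$ ($o = -2 + \frac{\left(-34\right) \left(-101\right) - 42}{8} = -2 + \frac{3434 - 42}{8} = -2 + \frac{1}{8} \cdot 3392 = -2 + 424 = 422$)
$\left(23990 + V\right) \left(o - 34867\right) = \left(23990 + 20964\right) \left(422 - 34867\right) = 44954 \left(-34445\right) = -1548440530$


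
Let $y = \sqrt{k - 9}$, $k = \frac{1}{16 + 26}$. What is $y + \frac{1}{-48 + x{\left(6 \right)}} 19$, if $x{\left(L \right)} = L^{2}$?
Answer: $- \frac{19}{12} + \frac{i \sqrt{15834}}{42} \approx -1.5833 + 2.996 i$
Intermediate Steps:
$k = \frac{1}{42} \approx 0.02381$
$y = \frac{i \sqrt{15834}}{42}$ ($y = \sqrt{\frac{1}{42} - 9} = \sqrt{- \frac{377}{42}} = \frac{i \sqrt{15834}}{42} \approx 2.996 i$)
$y + \frac{1}{-48 + x{\left(6 \right)}} 19 = \frac{i \sqrt{15834}}{42} + \frac{1}{-48 + 6^{2}} \cdot 19 = \frac{i \sqrt{15834}}{42} + \frac{1}{-48 + 36} \cdot 19 = \frac{i \sqrt{15834}}{42} + \frac{1}{-12} \cdot 19 = \frac{i \sqrt{15834}}{42} - \frac{19}{12} = - \frac{19}{12} + \frac{i \sqrt{15834}}{42}$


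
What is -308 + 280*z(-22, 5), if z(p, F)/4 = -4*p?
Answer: 98252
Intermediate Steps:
z(p, F) = -16*p (z(p, F) = 4*(-4*p) = -16*p)
-308 + 280*z(-22, 5) = -308 + 280*(-16*(-22)) = -308 + 280*352 = -308 + 98560 = 98252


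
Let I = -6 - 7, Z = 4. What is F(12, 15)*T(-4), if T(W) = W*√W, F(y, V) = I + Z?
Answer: 72*I ≈ 72.0*I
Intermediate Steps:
I = -13
F(y, V) = -9 (F(y, V) = -13 + 4 = -9)
T(W) = W^(3/2)
F(12, 15)*T(-4) = -(-72)*I = 72*I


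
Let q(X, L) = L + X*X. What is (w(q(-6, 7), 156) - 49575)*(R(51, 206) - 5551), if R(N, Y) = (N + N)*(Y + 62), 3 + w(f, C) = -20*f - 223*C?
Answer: -1856648410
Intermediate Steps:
q(X, L) = L + X**2
w(f, C) = -3 - 223*C - 20*f (w(f, C) = -3 + (-20*f - 223*C) = -3 + (-223*C - 20*f) = -3 - 223*C - 20*f)
R(N, Y) = 2*N*(62 + Y) (R(N, Y) = (2*N)*(62 + Y) = 2*N*(62 + Y))
(w(q(-6, 7), 156) - 49575)*(R(51, 206) - 5551) = ((-3 - 223*156 - 20*(7 + (-6)**2)) - 49575)*(2*51*(62 + 206) - 5551) = ((-3 - 34788 - 20*(7 + 36)) - 49575)*(2*51*268 - 5551) = ((-3 - 34788 - 20*43) - 49575)*(27336 - 5551) = ((-3 - 34788 - 860) - 49575)*21785 = (-35651 - 49575)*21785 = -85226*21785 = -1856648410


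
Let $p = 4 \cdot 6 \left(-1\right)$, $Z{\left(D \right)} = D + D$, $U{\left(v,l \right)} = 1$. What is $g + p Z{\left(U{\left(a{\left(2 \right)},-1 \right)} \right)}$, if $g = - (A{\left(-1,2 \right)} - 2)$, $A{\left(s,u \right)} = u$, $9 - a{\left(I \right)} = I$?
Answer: $-48$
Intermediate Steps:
$a{\left(I \right)} = 9 - I$
$Z{\left(D \right)} = 2 D$
$g = 0$ ($g = - (2 - 2) = \left(-1\right) 0 = 0$)
$p = -24$ ($p = 24 \left(-1\right) = -24$)
$g + p Z{\left(U{\left(a{\left(2 \right)},-1 \right)} \right)} = 0 - 24 \cdot 2 \cdot 1 = 0 - 48 = -48$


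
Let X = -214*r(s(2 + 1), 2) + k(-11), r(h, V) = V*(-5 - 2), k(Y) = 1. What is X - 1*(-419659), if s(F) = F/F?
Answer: 422656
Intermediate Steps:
s(F) = 1
r(h, V) = -7*V (r(h, V) = V*(-7) = -7*V)
X = 2997 (X = -(-1498)*2 + 1 = -214*(-14) + 1 = 2996 + 1 = 2997)
X - 1*(-419659) = 2997 - 1*(-419659) = 2997 + 419659 = 422656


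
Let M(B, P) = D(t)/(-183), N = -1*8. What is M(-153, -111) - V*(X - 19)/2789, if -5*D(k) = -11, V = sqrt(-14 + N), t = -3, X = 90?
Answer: -11/915 - 71*I*sqrt(22)/2789 ≈ -0.012022 - 0.1194*I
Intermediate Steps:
N = -8
V = I*sqrt(22) (V = sqrt(-14 - 8) = sqrt(-22) = I*sqrt(22) ≈ 4.6904*I)
D(k) = 11/5 (D(k) = -1/5*(-11) = 11/5)
M(B, P) = -11/915 (M(B, P) = (11/5)/(-183) = (11/5)*(-1/183) = -11/915)
M(-153, -111) - V*(X - 19)/2789 = -11/915 - (I*sqrt(22))*(90 - 19)/2789 = -11/915 - (I*sqrt(22))*71/2789 = -11/915 - 71*I*sqrt(22)/2789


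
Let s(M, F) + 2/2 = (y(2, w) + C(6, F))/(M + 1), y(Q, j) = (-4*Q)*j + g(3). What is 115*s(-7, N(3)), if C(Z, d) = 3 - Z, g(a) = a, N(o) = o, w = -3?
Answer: -575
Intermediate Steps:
y(Q, j) = 3 - 4*Q*j (y(Q, j) = (-4*Q)*j + 3 = -4*Q*j + 3 = 3 - 4*Q*j)
s(M, F) = -1 + 24/(1 + M) (s(M, F) = -1 + ((3 - 4*2*(-3)) + (3 - 1*6))/(M + 1) = -1 + ((3 + 24) + (3 - 6))/(1 + M) = -1 + (27 - 3)/(1 + M) = -1 + 24/(1 + M))
115*s(-7, N(3)) = 115*((23 - 1*(-7))/(1 - 7)) = 115*((23 + 7)/(-6)) = 115*(-⅙*30) = 115*(-5) = -575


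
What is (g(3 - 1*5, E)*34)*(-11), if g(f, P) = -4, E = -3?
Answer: 1496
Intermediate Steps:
(g(3 - 1*5, E)*34)*(-11) = -4*34*(-11) = -136*(-11) = 1496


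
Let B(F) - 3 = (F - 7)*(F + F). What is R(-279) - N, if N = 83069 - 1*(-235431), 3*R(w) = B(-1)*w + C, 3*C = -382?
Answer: -2882785/9 ≈ -3.2031e+5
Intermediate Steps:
B(F) = 3 + 2*F*(-7 + F) (B(F) = 3 + (F - 7)*(F + F) = 3 + (-7 + F)*(2*F) = 3 + 2*F*(-7 + F))
C = -382/3 (C = (⅓)*(-382) = -382/3 ≈ -127.33)
R(w) = -382/9 + 19*w/3 (R(w) = ((3 - 14*(-1) + 2*(-1)²)*w - 382/3)/3 = ((3 + 14 + 2*1)*w - 382/3)/3 = ((3 + 14 + 2)*w - 382/3)/3 = (19*w - 382/3)/3 = (-382/3 + 19*w)/3 = -382/9 + 19*w/3)
N = 318500 (N = 83069 + 235431 = 318500)
R(-279) - N = (-382/9 + (19/3)*(-279)) - 1*318500 = (-382/9 - 1767) - 318500 = -16285/9 - 318500 = -2882785/9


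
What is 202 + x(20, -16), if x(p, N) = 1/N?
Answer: 3231/16 ≈ 201.94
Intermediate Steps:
202 + x(20, -16) = 202 + 1/(-16) = 202 - 1/16 = 3231/16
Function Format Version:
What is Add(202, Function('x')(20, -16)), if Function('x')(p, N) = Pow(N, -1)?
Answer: Rational(3231, 16) ≈ 201.94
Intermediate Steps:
Add(202, Function('x')(20, -16)) = Add(202, Pow(-16, -1)) = Add(202, Rational(-1, 16)) = Rational(3231, 16)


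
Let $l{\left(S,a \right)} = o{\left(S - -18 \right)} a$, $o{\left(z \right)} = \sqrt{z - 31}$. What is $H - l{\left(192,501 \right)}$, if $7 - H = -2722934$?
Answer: $2722941 - 501 \sqrt{179} \approx 2.7162 \cdot 10^{6}$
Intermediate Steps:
$H = 2722941$ ($H = 7 - -2722934 = 7 + 2722934 = 2722941$)
$o{\left(z \right)} = \sqrt{-31 + z}$
$l{\left(S,a \right)} = a \sqrt{-13 + S}$ ($l{\left(S,a \right)} = \sqrt{-31 + \left(S - -18\right)} a = \sqrt{-31 + \left(S + 18\right)} a = \sqrt{-31 + \left(18 + S\right)} a = \sqrt{-13 + S} a = a \sqrt{-13 + S}$)
$H - l{\left(192,501 \right)} = 2722941 - 501 \sqrt{-13 + 192} = 2722941 - 501 \sqrt{179}$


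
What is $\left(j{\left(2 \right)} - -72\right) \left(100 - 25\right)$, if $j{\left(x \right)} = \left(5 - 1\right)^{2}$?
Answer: $6600$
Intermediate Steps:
$j{\left(x \right)} = 16$ ($j{\left(x \right)} = 4^{2} = 16$)
$\left(j{\left(2 \right)} - -72\right) \left(100 - 25\right) = \left(16 - -72\right) \left(100 - 25\right) = \left(16 + 72\right) 75 = 88 \cdot 75 = 6600$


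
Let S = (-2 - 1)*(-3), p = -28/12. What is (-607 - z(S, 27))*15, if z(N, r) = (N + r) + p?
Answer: -9610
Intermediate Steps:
p = -7/3 (p = -28/12 = -1*7/3 = -7/3 ≈ -2.3333)
S = 9 (S = -3*(-3) = 9)
z(N, r) = -7/3 + N + r (z(N, r) = (N + r) - 7/3 = -7/3 + N + r)
(-607 - z(S, 27))*15 = (-607 - (-7/3 + 9 + 27))*15 = (-607 - 1*101/3)*15 = (-607 - 101/3)*15 = -1922/3*15 = -9610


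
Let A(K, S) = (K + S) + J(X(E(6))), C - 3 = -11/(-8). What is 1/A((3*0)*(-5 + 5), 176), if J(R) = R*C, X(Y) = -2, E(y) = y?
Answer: 4/669 ≈ 0.0059791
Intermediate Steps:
C = 35/8 (C = 3 - 11/(-8) = 3 - 11*(-1/8) = 3 + 11/8 = 35/8 ≈ 4.3750)
J(R) = 35*R/8 (J(R) = R*(35/8) = 35*R/8)
A(K, S) = -35/4 + K + S (A(K, S) = (K + S) + (35/8)*(-2) = (K + S) - 35/4 = -35/4 + K + S)
1/A((3*0)*(-5 + 5), 176) = 1/(-35/4 + (3*0)*(-5 + 5) + 176) = 1/(-35/4 + 0*0 + 176) = 1/(-35/4 + 0 + 176) = 1/(669/4) = 4/669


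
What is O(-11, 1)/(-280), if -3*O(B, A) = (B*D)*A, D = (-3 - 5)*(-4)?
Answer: -44/105 ≈ -0.41905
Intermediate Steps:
D = 32 (D = -8*(-4) = 32)
O(B, A) = -32*A*B/3 (O(B, A) = -B*32*A/3 = -32*B*A/3 = -32*A*B/3)
O(-11, 1)/(-280) = -32/3*1*(-11)/(-280) = (352/3)*(-1/280) = -44/105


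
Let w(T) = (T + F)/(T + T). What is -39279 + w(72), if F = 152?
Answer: -353497/9 ≈ -39277.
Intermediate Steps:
w(T) = (152 + T)/(2*T) (w(T) = (T + 152)/(T + T) = (152 + T)/((2*T)) = (152 + T)*(1/(2*T)) = (152 + T)/(2*T))
-39279 + w(72) = -39279 + (½)*(152 + 72)/72 = -39279 + (½)*(1/72)*224 = -39279 + 14/9 = -353497/9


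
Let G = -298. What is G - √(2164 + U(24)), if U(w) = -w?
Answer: -298 - 2*√535 ≈ -344.26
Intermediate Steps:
G - √(2164 + U(24)) = -298 - √(2164 - 1*24) = -298 - √(2164 - 24) = -298 - √2140 = -298 - 2*√535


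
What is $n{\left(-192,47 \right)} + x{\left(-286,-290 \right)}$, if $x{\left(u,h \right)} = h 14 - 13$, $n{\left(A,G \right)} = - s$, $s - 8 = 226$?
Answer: $-4307$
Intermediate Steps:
$s = 234$ ($s = 8 + 226 = 234$)
$n{\left(A,G \right)} = -234$ ($n{\left(A,G \right)} = \left(-1\right) 234 = -234$)
$x{\left(u,h \right)} = -13 + 14 h$ ($x{\left(u,h \right)} = 14 h - 13 = -13 + 14 h$)
$n{\left(-192,47 \right)} + x{\left(-286,-290 \right)} = -234 + \left(-13 + 14 \left(-290\right)\right) = -234 - 4073 = -4307$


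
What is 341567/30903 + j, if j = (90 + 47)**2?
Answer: 580359974/30903 ≈ 18780.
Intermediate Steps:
j = 18769 (j = 137**2 = 18769)
341567/30903 + j = 341567/30903 + 18769 = 580359974/30903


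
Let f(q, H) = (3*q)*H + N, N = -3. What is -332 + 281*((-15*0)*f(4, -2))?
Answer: -332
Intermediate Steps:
f(q, H) = -3 + 3*H*q (f(q, H) = (3*q)*H - 3 = 3*H*q - 3 = -3 + 3*H*q)
-332 + 281*((-15*0)*f(4, -2)) = -332 + 281*((-15*0)*(-3 + 3*(-2)*4)) = -332 + 281*((-3*0)*(-3 - 24)) = -332 + 281*(0*(-27)) = -332 + 281*0 = -332 + 0 = -332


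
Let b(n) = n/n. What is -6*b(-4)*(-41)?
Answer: 246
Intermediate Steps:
b(n) = 1
-6*b(-4)*(-41) = -6*1*(-41) = -6*(-41) = 246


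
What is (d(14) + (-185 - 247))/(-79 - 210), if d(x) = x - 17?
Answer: 435/289 ≈ 1.5052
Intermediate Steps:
d(x) = -17 + x
(d(14) + (-185 - 247))/(-79 - 210) = ((-17 + 14) + (-185 - 247))/(-79 - 210) = (-3 - 432)/(-289) = -435*(-1/289) = 435/289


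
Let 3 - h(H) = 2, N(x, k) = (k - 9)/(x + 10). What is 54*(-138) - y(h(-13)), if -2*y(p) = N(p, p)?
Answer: -81976/11 ≈ -7452.4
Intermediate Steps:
N(x, k) = (-9 + k)/(10 + x)
h(H) = 1 (h(H) = 3 - 1*2 = 3 - 2 = 1)
y(p) = -(-9 + p)/(2*(10 + p))
54*(-138) - y(h(-13)) = 54*(-138) - (9 - 1*1)/(2*(10 + 1)) = -7452 - (9 - 1)/(2*11) = -7452 - 8/(2*11) = -7452 - 1*4/11 = -7452 - 4/11 = -81976/11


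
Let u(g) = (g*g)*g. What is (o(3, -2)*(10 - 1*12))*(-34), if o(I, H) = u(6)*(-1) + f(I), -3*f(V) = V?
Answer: -14756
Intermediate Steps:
u(g) = g³ (u(g) = g²*g = g³)
f(V) = -V/3
o(I, H) = -216 - I/3 (o(I, H) = 6³*(-1) - I/3 = 216*(-1) - I/3 = -216 - I/3)
(o(3, -2)*(10 - 1*12))*(-34) = ((-216 - ⅓*3)*(10 - 1*12))*(-34) = ((-216 - 1)*(10 - 12))*(-34) = -217*(-2)*(-34) = 434*(-34) = -14756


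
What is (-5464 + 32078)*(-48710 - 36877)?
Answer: -2277812418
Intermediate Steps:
(-5464 + 32078)*(-48710 - 36877) = 26614*(-85587) = -2277812418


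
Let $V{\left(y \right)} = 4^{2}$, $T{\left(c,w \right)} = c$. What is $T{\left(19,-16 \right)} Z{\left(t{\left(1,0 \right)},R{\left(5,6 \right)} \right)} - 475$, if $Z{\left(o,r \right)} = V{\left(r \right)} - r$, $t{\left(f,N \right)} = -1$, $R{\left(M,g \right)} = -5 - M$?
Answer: $19$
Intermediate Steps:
$V{\left(y \right)} = 16$
$Z{\left(o,r \right)} = 16 - r$
$T{\left(19,-16 \right)} Z{\left(t{\left(1,0 \right)},R{\left(5,6 \right)} \right)} - 475 = 19 \left(16 - \left(-5 - 5\right)\right) - 475 = 19 \left(16 - -10\right) - 475 = 19 \left(16 + 10\right) - 475 = 19 \cdot 26 - 475 = 494 - 475 = 19$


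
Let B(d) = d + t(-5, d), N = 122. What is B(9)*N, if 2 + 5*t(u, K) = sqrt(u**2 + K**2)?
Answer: 5246/5 + 122*sqrt(106)/5 ≈ 1300.4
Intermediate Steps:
t(u, K) = -2/5 + sqrt(K**2 + u**2)/5 (t(u, K) = -2/5 + sqrt(u**2 + K**2)/5 = -2/5 + sqrt(K**2 + u**2)/5)
B(d) = -2/5 + d + sqrt(25 + d**2)/5 (B(d) = d + (-2/5 + sqrt(d**2 + (-5)**2)/5) = d + (-2/5 + sqrt(d**2 + 25)/5) = d + (-2/5 + sqrt(25 + d**2)/5) = -2/5 + d + sqrt(25 + d**2)/5)
B(9)*N = (-2/5 + 9 + sqrt(25 + 9**2)/5)*122 = (-2/5 + 9 + sqrt(25 + 81)/5)*122 = (-2/5 + 9 + sqrt(106)/5)*122 = (43/5 + sqrt(106)/5)*122 = 5246/5 + 122*sqrt(106)/5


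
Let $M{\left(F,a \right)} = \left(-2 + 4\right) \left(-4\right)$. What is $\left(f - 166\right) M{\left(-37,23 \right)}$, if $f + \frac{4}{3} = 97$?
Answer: $\frac{1688}{3} \approx 562.67$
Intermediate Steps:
$f = \frac{287}{3}$ ($f = - \frac{4}{3} + 97 = \frac{287}{3} \approx 95.667$)
$M{\left(F,a \right)} = -8$ ($M{\left(F,a \right)} = 2 \left(-4\right) = -8$)
$\left(f - 166\right) M{\left(-37,23 \right)} = \left(\frac{287}{3} - 166\right) \left(-8\right) = \left(- \frac{211}{3}\right) \left(-8\right) = \frac{1688}{3}$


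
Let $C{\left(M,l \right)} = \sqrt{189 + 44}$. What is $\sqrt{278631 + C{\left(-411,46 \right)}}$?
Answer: $\sqrt{278631 + \sqrt{233}} \approx 527.87$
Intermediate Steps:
$C{\left(M,l \right)} = \sqrt{233}$
$\sqrt{278631 + C{\left(-411,46 \right)}} = \sqrt{278631 + \sqrt{233}}$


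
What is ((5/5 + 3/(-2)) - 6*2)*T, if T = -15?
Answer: 375/2 ≈ 187.50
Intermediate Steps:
((5/5 + 3/(-2)) - 6*2)*T = ((5/5 + 3/(-2)) - 6*2)*(-15) = ((5*(1/5) + 3*(-1/2)) - 12)*(-15) = ((1 - 3/2) - 12)*(-15) = (-1/2 - 12)*(-15) = -25/2*(-15) = 375/2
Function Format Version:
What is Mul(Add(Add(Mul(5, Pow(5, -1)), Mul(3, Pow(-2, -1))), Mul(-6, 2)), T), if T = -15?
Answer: Rational(375, 2) ≈ 187.50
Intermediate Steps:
Mul(Add(Add(Mul(5, Pow(5, -1)), Mul(3, Pow(-2, -1))), Mul(-6, 2)), T) = Mul(Add(Add(Mul(5, Pow(5, -1)), Mul(3, Pow(-2, -1))), Mul(-6, 2)), -15) = Mul(Add(Add(Mul(5, Rational(1, 5)), Mul(3, Rational(-1, 2))), -12), -15) = Mul(Add(Add(1, Rational(-3, 2)), -12), -15) = Mul(Add(Rational(-1, 2), -12), -15) = Mul(Rational(-25, 2), -15) = Rational(375, 2)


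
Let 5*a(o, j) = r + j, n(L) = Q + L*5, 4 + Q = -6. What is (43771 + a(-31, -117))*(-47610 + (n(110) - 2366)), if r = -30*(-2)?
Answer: -10816497928/5 ≈ -2.1633e+9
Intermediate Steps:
Q = -10 (Q = -4 - 6 = -10)
n(L) = -10 + 5*L (n(L) = -10 + L*5 = -10 + 5*L)
r = 60
a(o, j) = 12 + j/5 (a(o, j) = (60 + j)/5 = 12 + j/5)
(43771 + a(-31, -117))*(-47610 + (n(110) - 2366)) = (43771 + (12 + (1/5)*(-117)))*(-47610 + ((-10 + 5*110) - 2366)) = (43771 + (12 - 117/5))*(-47610 + ((-10 + 550) - 2366)) = (43771 - 57/5)*(-47610 + (540 - 2366)) = 218798*(-47610 - 1826)/5 = (218798/5)*(-49436) = -10816497928/5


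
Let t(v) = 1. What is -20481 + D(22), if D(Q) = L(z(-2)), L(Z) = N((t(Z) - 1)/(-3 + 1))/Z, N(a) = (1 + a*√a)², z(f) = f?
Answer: -40963/2 ≈ -20482.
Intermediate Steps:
N(a) = (1 + a^(3/2))²
L(Z) = 1/Z (L(Z) = (1 + ((1 - 1)/(-3 + 1))^(3/2))²/Z = (1 + (0/(-2))^(3/2))²/Z = (1 + (0*(-½))^(3/2))²/Z = (1 + 0^(3/2))²/Z = (1 + 0)²/Z = 1²/Z = 1/Z)
D(Q) = -½ (D(Q) = 1/(-2) = -½)
-20481 + D(22) = -20481 - ½ = -40963/2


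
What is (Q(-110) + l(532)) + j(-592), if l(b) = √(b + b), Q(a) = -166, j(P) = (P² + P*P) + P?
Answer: 700170 + 2*√266 ≈ 7.0020e+5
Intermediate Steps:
j(P) = P + 2*P² (j(P) = (P² + P²) + P = 2*P² + P = P + 2*P²)
l(b) = √2*√b (l(b) = √(2*b) = √2*√b)
(Q(-110) + l(532)) + j(-592) = (-166 + √2*√532) - 592*(1 + 2*(-592)) = (-166 + √2*(2*√133)) - 592*(1 - 1184) = (-166 + 2*√266) - 592*(-1183) = (-166 + 2*√266) + 700336 = 700170 + 2*√266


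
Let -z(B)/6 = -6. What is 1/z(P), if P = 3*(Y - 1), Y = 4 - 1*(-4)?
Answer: 1/36 ≈ 0.027778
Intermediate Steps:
Y = 8 (Y = 4 + 4 = 8)
P = 21 (P = 3*(8 - 1) = 3*7 = 21)
z(B) = 36 (z(B) = -6*(-6) = 36)
1/z(P) = 1/36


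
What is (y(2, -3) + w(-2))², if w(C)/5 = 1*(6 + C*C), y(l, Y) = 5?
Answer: 3025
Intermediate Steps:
w(C) = 30 + 5*C² (w(C) = 5*(1*(6 + C*C)) = 5*(1*(6 + C²)) = 5*(6 + C²) = 30 + 5*C²)
(y(2, -3) + w(-2))² = (5 + (30 + 5*(-2)²))² = (5 + (30 + 5*4))² = (5 + (30 + 20))² = (5 + 50)² = 55² = 3025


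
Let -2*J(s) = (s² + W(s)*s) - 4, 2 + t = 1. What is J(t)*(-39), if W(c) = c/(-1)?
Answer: -78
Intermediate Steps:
t = -1 (t = -2 + 1 = -1)
W(c) = -c (W(c) = c*(-1) = -c)
J(s) = 2 (J(s) = -((s² + (-s)*s) - 4)/2 = -((s² - s²) - 4)/2 = -(0 - 4)/2 = -½*(-4) = 2)
J(t)*(-39) = 2*(-39) = -78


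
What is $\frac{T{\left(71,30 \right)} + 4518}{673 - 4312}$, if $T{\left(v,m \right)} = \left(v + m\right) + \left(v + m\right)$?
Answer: $- \frac{4720}{3639} \approx -1.2971$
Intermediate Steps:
$T{\left(v,m \right)} = 2 m + 2 v$ ($T{\left(v,m \right)} = \left(m + v\right) + \left(m + v\right) = 2 m + 2 v$)
$\frac{T{\left(71,30 \right)} + 4518}{673 - 4312} = \frac{\left(2 \cdot 30 + 2 \cdot 71\right) + 4518}{673 - 4312} = \frac{\left(60 + 142\right) + 4518}{-3639} = \left(202 + 4518\right) \left(- \frac{1}{3639}\right) = 4720 \left(- \frac{1}{3639}\right) = - \frac{4720}{3639}$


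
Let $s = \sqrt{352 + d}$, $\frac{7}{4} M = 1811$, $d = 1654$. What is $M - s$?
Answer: $\frac{7244}{7} - \sqrt{2006} \approx 990.07$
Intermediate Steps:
$M = \frac{7244}{7}$ ($M = \frac{4}{7} \cdot 1811 = \frac{7244}{7} \approx 1034.9$)
$s = \sqrt{2006}$ ($s = \sqrt{352 + 1654} = \sqrt{2006} \approx 44.788$)
$M - s = \frac{7244}{7} - \sqrt{2006}$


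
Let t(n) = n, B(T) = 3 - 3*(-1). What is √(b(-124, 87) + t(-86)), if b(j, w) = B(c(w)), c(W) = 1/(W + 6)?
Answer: 4*I*√5 ≈ 8.9443*I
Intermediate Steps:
c(W) = 1/(6 + W)
B(T) = 6 (B(T) = 3 + 3 = 6)
b(j, w) = 6
√(b(-124, 87) + t(-86)) = √(6 - 86) = √(-80) = 4*I*√5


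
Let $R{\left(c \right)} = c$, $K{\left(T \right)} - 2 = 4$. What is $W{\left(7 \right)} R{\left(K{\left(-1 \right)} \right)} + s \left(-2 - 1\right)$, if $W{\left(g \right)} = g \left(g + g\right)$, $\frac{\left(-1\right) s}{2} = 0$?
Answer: $588$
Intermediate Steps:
$s = 0$ ($s = \left(-2\right) 0 = 0$)
$K{\left(T \right)} = 6$ ($K{\left(T \right)} = 2 + 4 = 6$)
$W{\left(g \right)} = 2 g^{2}$ ($W{\left(g \right)} = g 2 g = 2 g^{2}$)
$W{\left(7 \right)} R{\left(K{\left(-1 \right)} \right)} + s \left(-2 - 1\right) = 2 \cdot 7^{2} \cdot 6 + 0 \left(-2 - 1\right) = 2 \cdot 49 \cdot 6 + 0 \left(-3\right) = 98 \cdot 6 + 0 = 588 + 0 = 588$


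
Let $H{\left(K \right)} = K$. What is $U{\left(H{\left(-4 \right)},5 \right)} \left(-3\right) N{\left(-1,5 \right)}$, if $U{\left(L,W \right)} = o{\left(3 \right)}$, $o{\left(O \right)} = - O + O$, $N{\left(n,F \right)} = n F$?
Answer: $0$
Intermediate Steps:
$N{\left(n,F \right)} = F n$
$o{\left(O \right)} = 0$
$U{\left(L,W \right)} = 0$
$U{\left(H{\left(-4 \right)},5 \right)} \left(-3\right) N{\left(-1,5 \right)} = 0 \left(-3\right) 5 \left(-1\right) = 0 \left(-5\right) = 0$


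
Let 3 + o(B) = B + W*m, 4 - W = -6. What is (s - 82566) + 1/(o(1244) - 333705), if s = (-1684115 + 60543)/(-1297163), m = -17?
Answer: -35625080340908087/431480517342 ≈ -82565.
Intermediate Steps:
W = 10 (W = 4 - 1*(-6) = 4 + 6 = 10)
o(B) = -173 + B (o(B) = -3 + (B + 10*(-17)) = -3 + (B - 170) = -3 + (-170 + B) = -173 + B)
s = 1623572/1297163 (s = -1623572*(-1/1297163) = 1623572/1297163 ≈ 1.2516)
(s - 82566) + 1/(o(1244) - 333705) = (1623572/1297163 - 82566) + 1/((-173 + 1244) - 333705) = -107099936686/1297163 + 1/(1071 - 333705) = -107099936686/1297163 + 1/(-332634) = -107099936686/1297163 - 1/332634 = -35625080340908087/431480517342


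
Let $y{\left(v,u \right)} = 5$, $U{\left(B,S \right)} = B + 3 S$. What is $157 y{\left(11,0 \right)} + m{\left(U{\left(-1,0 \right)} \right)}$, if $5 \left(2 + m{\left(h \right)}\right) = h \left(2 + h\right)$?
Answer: $\frac{3914}{5} \approx 782.8$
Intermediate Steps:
$m{\left(h \right)} = -2 + \frac{h \left(2 + h\right)}{5}$
$157 y{\left(11,0 \right)} + m{\left(U{\left(-1,0 \right)} \right)} = 157 \cdot 5 + \left(-2 + \frac{\left(-1 + 3 \cdot 0\right)^{2}}{5} + \frac{2 \left(-1 + 3 \cdot 0\right)}{5}\right) = 785 + \left(-2 + \frac{\left(-1 + 0\right)^{2}}{5} + \frac{2 \left(-1 + 0\right)}{5}\right) = 785 + \left(-2 + \frac{\left(-1\right)^{2}}{5} + \frac{2}{5} \left(-1\right)\right) = 785 - \frac{11}{5} = \frac{3914}{5}$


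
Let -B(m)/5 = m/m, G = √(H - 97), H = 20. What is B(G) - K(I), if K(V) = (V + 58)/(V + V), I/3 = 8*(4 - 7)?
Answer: -367/72 ≈ -5.0972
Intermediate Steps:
G = I*√77 (G = √(20 - 97) = √(-77) = I*√77 ≈ 8.775*I)
B(m) = -5 (B(m) = -5*m/m = -5*1 = -5)
I = -72 (I = 3*(8*(4 - 7)) = 3*(8*(-3)) = 3*(-24) = -72)
K(V) = (58 + V)/(2*V) (K(V) = (58 + V)/((2*V)) = (58 + V)*(1/(2*V)) = (58 + V)/(2*V))
B(G) - K(I) = -5 - (58 - 72)/(2*(-72)) = -5 - (-1)*(-14)/(2*72) = -5 - 1*7/72 = -5 - 7/72 = -367/72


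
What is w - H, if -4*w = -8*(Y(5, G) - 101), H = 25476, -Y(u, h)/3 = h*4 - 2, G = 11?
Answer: -25930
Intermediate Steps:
Y(u, h) = 6 - 12*h (Y(u, h) = -3*(h*4 - 2) = -3*(4*h - 2) = -3*(-2 + 4*h) = 6 - 12*h)
w = -454 (w = -(-2)*((6 - 12*11) - 101) = -(-2)*((6 - 132) - 101) = -(-2)*(-126 - 101) = -(-2)*(-227) = -¼*1816 = -454)
w - H = -454 - 1*25476 = -454 - 25476 = -25930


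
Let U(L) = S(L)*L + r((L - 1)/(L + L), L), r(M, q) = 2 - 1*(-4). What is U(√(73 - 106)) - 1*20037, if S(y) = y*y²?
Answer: -18942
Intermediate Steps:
r(M, q) = 6 (r(M, q) = 2 + 4 = 6)
S(y) = y³
U(L) = 6 + L⁴ (U(L) = L³*L + 6 = L⁴ + 6 = 6 + L⁴)
U(√(73 - 106)) - 1*20037 = (6 + (√(73 - 106))⁴) - 1*20037 = (6 + (√(-33))⁴) - 20037 = (6 + (I*√33)⁴) - 20037 = (6 + 1089) - 20037 = 1095 - 20037 = -18942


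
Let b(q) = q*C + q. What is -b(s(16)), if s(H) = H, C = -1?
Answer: 0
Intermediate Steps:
b(q) = 0 (b(q) = q*(-1) + q = -q + q = 0)
-b(s(16)) = -1*0 = 0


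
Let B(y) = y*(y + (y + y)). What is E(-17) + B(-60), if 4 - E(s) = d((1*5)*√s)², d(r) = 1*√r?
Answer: 10804 - 5*I*√17 ≈ 10804.0 - 20.616*I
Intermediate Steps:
d(r) = √r
B(y) = 3*y² (B(y) = y*(y + 2*y) = y*(3*y) = 3*y²)
E(s) = 4 - 5*√s (E(s) = 4 - (√((1*5)*√s))² = 4 - (√(5*√s))² = 4 - (√5*s^(¼))² = 4 - 5*√s)
E(-17) + B(-60) = (4 - 5*I*√17) + 3*(-60)² = (4 - 5*I*√17) + 3*3600 = (4 - 5*I*√17) + 10800 = 10804 - 5*I*√17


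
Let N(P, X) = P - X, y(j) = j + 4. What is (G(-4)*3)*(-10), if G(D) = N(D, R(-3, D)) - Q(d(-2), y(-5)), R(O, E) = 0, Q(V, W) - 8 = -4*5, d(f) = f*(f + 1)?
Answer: -240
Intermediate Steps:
y(j) = 4 + j
d(f) = f*(1 + f)
Q(V, W) = -12 (Q(V, W) = 8 - 4*5 = 8 - 20 = -12)
G(D) = 12 + D (G(D) = (D - 1*0) - 1*(-12) = (D + 0) + 12 = D + 12 = 12 + D)
(G(-4)*3)*(-10) = ((12 - 4)*3)*(-10) = (8*3)*(-10) = 24*(-10) = -240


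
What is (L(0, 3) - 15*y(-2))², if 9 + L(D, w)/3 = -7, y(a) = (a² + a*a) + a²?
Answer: 51984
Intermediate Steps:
y(a) = 3*a² (y(a) = (a² + a²) + a² = 2*a² + a² = 3*a²)
L(D, w) = -48 (L(D, w) = -27 + 3*(-7) = -27 - 21 = -48)
(L(0, 3) - 15*y(-2))² = (-48 - 15*3*(-2)²)² = (-48 - 15*3*4)² = (-48 - 15*12)² = (-48 - 3*60)² = (-48 - 180)² = (-228)² = 51984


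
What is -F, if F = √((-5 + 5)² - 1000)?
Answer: -10*I*√10 ≈ -31.623*I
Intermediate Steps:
F = 10*I*√10 (F = √(0² - 1000) = √(0 - 1000) = √(-1000) = 10*I*√10 ≈ 31.623*I)
-F = -10*I*√10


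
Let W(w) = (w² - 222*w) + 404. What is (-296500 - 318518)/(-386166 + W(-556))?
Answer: -102503/7801 ≈ -13.140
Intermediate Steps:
W(w) = 404 + w² - 222*w
(-296500 - 318518)/(-386166 + W(-556)) = (-296500 - 318518)/(-386166 + (404 + (-556)² - 222*(-556))) = -615018/(-386166 + (404 + 309136 + 123432)) = -615018/(-386166 + 432972) = -615018/46806 = -615018*1/46806 = -102503/7801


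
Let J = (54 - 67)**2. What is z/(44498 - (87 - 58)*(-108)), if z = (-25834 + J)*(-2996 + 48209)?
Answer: -232078329/9526 ≈ -24363.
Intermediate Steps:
J = 169 (J = (-13)**2 = 169)
z = -1160391645 (z = (-25834 + 169)*(-2996 + 48209) = -25665*45213 = -1160391645)
z/(44498 - (87 - 58)*(-108)) = -1160391645/(44498 - (87 - 58)*(-108)) = -1160391645/(44498 - 29*(-108)) = -1160391645/(44498 - 1*(-3132)) = -1160391645/(44498 + 3132) = -1160391645/47630 = -1160391645*1/47630 = -232078329/9526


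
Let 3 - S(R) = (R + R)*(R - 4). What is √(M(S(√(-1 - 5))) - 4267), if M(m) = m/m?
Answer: 3*I*√474 ≈ 65.315*I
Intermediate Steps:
S(R) = 3 - 2*R*(-4 + R) (S(R) = 3 - (R + R)*(R - 4) = 3 - 2*R*(-4 + R))
M(m) = 1
√(M(S(√(-1 - 5))) - 4267) = √(1 - 4267) = √(-4266) = 3*I*√474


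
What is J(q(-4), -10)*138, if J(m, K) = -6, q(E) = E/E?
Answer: -828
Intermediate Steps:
q(E) = 1
J(q(-4), -10)*138 = -6*138 = -828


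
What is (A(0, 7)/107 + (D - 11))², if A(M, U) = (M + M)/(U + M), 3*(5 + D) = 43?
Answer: 25/9 ≈ 2.7778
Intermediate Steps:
D = 28/3 (D = -5 + (⅓)*43 = -5 + 43/3 = 28/3 ≈ 9.3333)
A(M, U) = 2*M/(M + U) (A(M, U) = (2*M)/(M + U) = 2*M/(M + U))
(A(0, 7)/107 + (D - 11))² = ((2*0/(0 + 7))/107 + (28/3 - 11))² = ((2*0/7)*(1/107) - 5/3)² = ((2*0*(⅐))*(1/107) - 5/3)² = (0*(1/107) - 5/3)² = (0 - 5/3)² = (-5/3)² = 25/9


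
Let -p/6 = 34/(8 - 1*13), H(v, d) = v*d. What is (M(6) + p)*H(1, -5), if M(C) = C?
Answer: -234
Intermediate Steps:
H(v, d) = d*v
p = 204/5 (p = -204/(8 - 1*13) = -204/(8 - 13) = -204/(-5) = -204*(-1)/5 = -6*(-34/5) = 204/5 ≈ 40.800)
(M(6) + p)*H(1, -5) = (6 + 204/5)*(-5*1) = (234/5)*(-5) = -234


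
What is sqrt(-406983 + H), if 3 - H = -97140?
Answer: 4*I*sqrt(19365) ≈ 556.63*I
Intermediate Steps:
H = 97143 (H = 3 - 1*(-97140) = 3 + 97140 = 97143)
sqrt(-406983 + H) = sqrt(-406983 + 97143) = sqrt(-309840) = 4*I*sqrt(19365)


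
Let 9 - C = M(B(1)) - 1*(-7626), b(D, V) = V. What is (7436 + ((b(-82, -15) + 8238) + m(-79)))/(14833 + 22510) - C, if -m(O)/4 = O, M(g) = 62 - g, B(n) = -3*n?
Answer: 286884901/37343 ≈ 7682.4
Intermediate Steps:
m(O) = -4*O
C = -7682 (C = 9 - ((62 - (-3)) - 1*(-7626)) = 9 - ((62 - 1*(-3)) + 7626) = 9 - ((62 + 3) + 7626) = 9 - (65 + 7626) = 9 - 1*7691 = 9 - 7691 = -7682)
(7436 + ((b(-82, -15) + 8238) + m(-79)))/(14833 + 22510) - C = (7436 + ((-15 + 8238) - 4*(-79)))/(14833 + 22510) - 1*(-7682) = (7436 + (8223 + 316))/37343 + 7682 = (7436 + 8539)*(1/37343) + 7682 = 15975*(1/37343) + 7682 = 15975/37343 + 7682 = 286884901/37343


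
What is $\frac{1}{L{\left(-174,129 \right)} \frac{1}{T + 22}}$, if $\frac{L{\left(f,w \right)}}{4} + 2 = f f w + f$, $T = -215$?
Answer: $- \frac{193}{15621712} \approx -1.2355 \cdot 10^{-5}$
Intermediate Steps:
$L{\left(f,w \right)} = -8 + 4 f + 4 w f^{2}$ ($L{\left(f,w \right)} = -8 + 4 \left(f f w + f\right) = -8 + 4 \left(f^{2} w + f\right) = -8 + 4 \left(w f^{2} + f\right) = -8 + 4 \left(f + w f^{2}\right) = -8 + \left(4 f + 4 w f^{2}\right) = -8 + 4 f + 4 w f^{2}$)
$\frac{1}{L{\left(-174,129 \right)} \frac{1}{T + 22}} = \frac{1}{\left(-8 + 4 \left(-174\right) + 4 \cdot 129 \left(-174\right)^{2}\right) \frac{1}{-215 + 22}} = \frac{1}{\left(-8 - 696 + 4 \cdot 129 \cdot 30276\right) \frac{1}{-193}} = \frac{1}{\left(-8 - 696 + 15622416\right) \left(- \frac{1}{193}\right)} = \frac{1}{15621712 \left(- \frac{1}{193}\right)} = \frac{1}{- \frac{15621712}{193}} = - \frac{193}{15621712}$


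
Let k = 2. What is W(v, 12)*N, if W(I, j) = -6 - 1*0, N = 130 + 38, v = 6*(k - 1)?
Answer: -1008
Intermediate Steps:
v = 6 (v = 6*(2 - 1) = 6*1 = 6)
N = 168
W(I, j) = -6 (W(I, j) = -6 + 0 = -6)
W(v, 12)*N = -6*168 = -1008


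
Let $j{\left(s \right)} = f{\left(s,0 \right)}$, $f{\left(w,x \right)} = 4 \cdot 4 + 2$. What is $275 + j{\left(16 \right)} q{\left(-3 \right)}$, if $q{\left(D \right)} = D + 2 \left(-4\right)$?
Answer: $77$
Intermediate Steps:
$f{\left(w,x \right)} = 18$ ($f{\left(w,x \right)} = 16 + 2 = 18$)
$j{\left(s \right)} = 18$
$q{\left(D \right)} = -8 + D$ ($q{\left(D \right)} = D - 8 = -8 + D$)
$275 + j{\left(16 \right)} q{\left(-3 \right)} = 275 + 18 \left(-8 - 3\right) = 275 + 18 \left(-11\right) = 275 - 198 = 77$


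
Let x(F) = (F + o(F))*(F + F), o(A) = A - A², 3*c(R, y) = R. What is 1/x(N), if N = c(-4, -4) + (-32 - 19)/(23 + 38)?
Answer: 6128487/240511334 ≈ 0.025481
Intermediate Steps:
c(R, y) = R/3
N = -397/183 (N = (⅓)*(-4) + (-32 - 19)/(23 + 38) = -4/3 - 51/61 = -397/183 ≈ -2.1694)
x(F) = 2*F*(F + F*(1 - F)) (x(F) = (F + F*(1 - F))*(F + F) = (F + F*(1 - F))*(2*F) = 2*F*(F + F*(1 - F)))
1/x(N) = 1/(2*(-397/183)²*(2 - 1*(-397/183))) = 1/(2*(157609/33489)*(2 + 397/183)) = 1/(2*(157609/33489)*(763/183)) = 1/(240511334/6128487) = 6128487/240511334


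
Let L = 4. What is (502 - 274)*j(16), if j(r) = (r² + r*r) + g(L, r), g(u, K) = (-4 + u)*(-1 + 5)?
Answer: 116736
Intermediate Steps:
g(u, K) = -16 + 4*u (g(u, K) = (-4 + u)*4 = -16 + 4*u)
j(r) = 2*r² (j(r) = (r² + r*r) + (-16 + 4*4) = (r² + r²) + (-16 + 16) = 2*r² + 0 = 2*r²)
(502 - 274)*j(16) = (502 - 274)*(2*16²) = 228*(2*256) = 228*512 = 116736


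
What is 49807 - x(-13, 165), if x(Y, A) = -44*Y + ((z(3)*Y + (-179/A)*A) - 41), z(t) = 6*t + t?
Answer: 49728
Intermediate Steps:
z(t) = 7*t
x(Y, A) = -220 - 23*Y (x(Y, A) = -44*Y + (((7*3)*Y + (-179/A)*A) - 41) = -44*Y + ((21*Y - 179) - 41) = -44*Y + ((-179 + 21*Y) - 41) = -44*Y + (-220 + 21*Y) = -220 - 23*Y)
49807 - x(-13, 165) = 49807 - (-220 - 23*(-13)) = 49807 - (-220 + 299) = 49807 - 1*79 = 49807 - 79 = 49728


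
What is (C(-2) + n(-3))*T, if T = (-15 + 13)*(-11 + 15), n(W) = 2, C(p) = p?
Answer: 0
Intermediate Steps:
T = -8 (T = -2*4 = -8)
(C(-2) + n(-3))*T = (-2 + 2)*(-8) = 0*(-8) = 0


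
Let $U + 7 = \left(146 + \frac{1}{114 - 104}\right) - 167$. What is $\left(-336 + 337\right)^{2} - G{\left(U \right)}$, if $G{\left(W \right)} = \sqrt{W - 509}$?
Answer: $1 - \frac{i \sqrt{53690}}{10} \approx 1.0 - 23.171 i$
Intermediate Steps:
$U = - \frac{279}{10}$ ($U = -7 - \left(21 - \frac{1}{114 - 104}\right) = -7 - \left(21 - \frac{1}{10}\right) = -7 + \left(\left(146 + \frac{1}{10}\right) - 167\right) = -7 + \left(\frac{1461}{10} - 167\right) = -7 - \frac{209}{10} = - \frac{279}{10} \approx -27.9$)
$G{\left(W \right)} = \sqrt{-509 + W}$
$\left(-336 + 337\right)^{2} - G{\left(U \right)} = \left(-336 + 337\right)^{2} - \sqrt{-509 - \frac{279}{10}} = 1^{2} - \sqrt{- \frac{5369}{10}} = 1 - \frac{i \sqrt{53690}}{10}$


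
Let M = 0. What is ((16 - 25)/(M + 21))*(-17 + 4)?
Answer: 39/7 ≈ 5.5714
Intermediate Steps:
((16 - 25)/(M + 21))*(-17 + 4) = ((16 - 25)/(0 + 21))*(-17 + 4) = -9/21*(-13) = -9*1/21*(-13) = -3/7*(-13) = 39/7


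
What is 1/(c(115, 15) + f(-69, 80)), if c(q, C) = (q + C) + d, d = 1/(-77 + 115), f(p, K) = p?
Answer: 38/2319 ≈ 0.016386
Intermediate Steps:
d = 1/38 ≈ 0.026316
c(q, C) = 1/38 + C + q (c(q, C) = (q + C) + 1/38 = (C + q) + 1/38 = 1/38 + C + q)
1/(c(115, 15) + f(-69, 80)) = 1/((1/38 + 15 + 115) - 69) = 1/(4941/38 - 69) = 1/(2319/38) = 38/2319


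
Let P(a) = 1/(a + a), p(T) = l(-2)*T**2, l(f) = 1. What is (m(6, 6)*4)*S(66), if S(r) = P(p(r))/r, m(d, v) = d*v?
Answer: 1/3993 ≈ 0.00025044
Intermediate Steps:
p(T) = T**2 (p(T) = 1*T**2 = T**2)
P(a) = 1/(2*a)
S(r) = 1/(2*r**3) (S(r) = (1/(2*(r**2)))/r = (1/(2*r**2))/r = 1/(2*r**3))
(m(6, 6)*4)*S(66) = ((6*6)*4)*((1/2)/66**3) = (36*4)*((1/2)*(1/287496)) = 144*(1/574992) = 1/3993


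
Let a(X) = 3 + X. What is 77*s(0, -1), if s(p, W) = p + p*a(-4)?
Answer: 0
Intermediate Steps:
s(p, W) = 0 (s(p, W) = p + p*(3 - 4) = p + p*(-1) = p - p = 0)
77*s(0, -1) = 77*0 = 0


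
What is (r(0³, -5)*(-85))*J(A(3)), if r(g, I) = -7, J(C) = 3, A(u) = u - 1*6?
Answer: 1785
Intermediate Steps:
A(u) = -6 + u (A(u) = u - 6 = -6 + u)
(r(0³, -5)*(-85))*J(A(3)) = -7*(-85)*3 = 595*3 = 1785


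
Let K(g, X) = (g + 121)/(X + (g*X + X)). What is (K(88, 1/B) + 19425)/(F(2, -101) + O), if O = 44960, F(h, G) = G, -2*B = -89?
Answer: 3515101/8074620 ≈ 0.43533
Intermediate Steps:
B = 89/2 (B = -1/2*(-89) = 89/2 ≈ 44.500)
K(g, X) = (121 + g)/(2*X + X*g) (K(g, X) = (121 + g)/(X + (X*g + X)) = (121 + g)/(X + (X + X*g)) = (121 + g)/(2*X + X*g))
(K(88, 1/B) + 19425)/(F(2, -101) + O) = ((121 + 88)/((1/(89/2))*(2 + 88)) + 19425)/(-101 + 44960) = (209/((2/89)*90) + 19425)/44859 = ((89/2)*(1/90)*209 + 19425)*(1/44859) = (18601/180 + 19425)*(1/44859) = (3515101/180)*(1/44859) = 3515101/8074620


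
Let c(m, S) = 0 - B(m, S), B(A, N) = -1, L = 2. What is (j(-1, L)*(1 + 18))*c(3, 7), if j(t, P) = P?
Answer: 38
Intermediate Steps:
c(m, S) = 1 (c(m, S) = 0 - 1*(-1) = 0 + 1 = 1)
(j(-1, L)*(1 + 18))*c(3, 7) = (2*(1 + 18))*1 = (2*19)*1 = 38*1 = 38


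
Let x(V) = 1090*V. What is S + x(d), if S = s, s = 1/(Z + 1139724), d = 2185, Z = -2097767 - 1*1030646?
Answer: 4736361156849/1988689 ≈ 2.3816e+6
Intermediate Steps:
Z = -3128413 (Z = -2097767 - 1030646 = -3128413)
s = -1/1988689 (s = 1/(-3128413 + 1139724) = 1/(-1988689) = -1/1988689 ≈ -5.0284e-7)
S = -1/1988689 ≈ -5.0284e-7
S + x(d) = -1/1988689 + 1090*2185 = -1/1988689 + 2381650 = 4736361156849/1988689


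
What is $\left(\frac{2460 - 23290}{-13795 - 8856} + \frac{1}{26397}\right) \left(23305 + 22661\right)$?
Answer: $\frac{8425141250842}{199306149} \approx 42272.0$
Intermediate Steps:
$\left(\frac{2460 - 23290}{-13795 - 8856} + \frac{1}{26397}\right) \left(23305 + 22661\right) = \left(- \frac{20830}{-22651} + \frac{1}{26397}\right) 45966 = \left(\left(-20830\right) \left(- \frac{1}{22651}\right) + \frac{1}{26397}\right) 45966 = \left(\frac{20830}{22651} + \frac{1}{26397}\right) 45966 = \frac{549872161}{597918447} \cdot 45966 = \frac{8425141250842}{199306149}$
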